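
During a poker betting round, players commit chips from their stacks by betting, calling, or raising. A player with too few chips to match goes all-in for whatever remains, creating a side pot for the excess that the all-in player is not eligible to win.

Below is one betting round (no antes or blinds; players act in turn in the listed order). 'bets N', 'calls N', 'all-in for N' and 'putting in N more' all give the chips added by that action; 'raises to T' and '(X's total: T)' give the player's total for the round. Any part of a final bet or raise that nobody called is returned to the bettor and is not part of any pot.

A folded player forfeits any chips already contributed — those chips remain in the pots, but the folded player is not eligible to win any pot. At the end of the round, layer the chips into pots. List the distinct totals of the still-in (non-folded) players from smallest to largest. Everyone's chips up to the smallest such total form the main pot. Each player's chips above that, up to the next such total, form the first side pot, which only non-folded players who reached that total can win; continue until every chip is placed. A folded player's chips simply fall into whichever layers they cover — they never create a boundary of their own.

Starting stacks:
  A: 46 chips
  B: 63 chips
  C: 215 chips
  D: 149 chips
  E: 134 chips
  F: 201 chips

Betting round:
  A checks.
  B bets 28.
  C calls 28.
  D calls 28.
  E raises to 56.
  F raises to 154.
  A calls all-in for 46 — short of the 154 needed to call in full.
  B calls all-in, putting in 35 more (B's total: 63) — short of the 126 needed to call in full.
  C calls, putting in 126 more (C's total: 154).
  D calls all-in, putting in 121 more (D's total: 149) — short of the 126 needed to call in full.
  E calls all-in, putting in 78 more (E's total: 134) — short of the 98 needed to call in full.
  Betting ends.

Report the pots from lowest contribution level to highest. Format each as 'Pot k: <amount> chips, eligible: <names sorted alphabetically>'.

Pot 1: 276 chips, eligible: A, B, C, D, E, F
Pot 2: 85 chips, eligible: B, C, D, E, F
Pot 3: 284 chips, eligible: C, D, E, F
Pot 4: 45 chips, eligible: C, D, F
Pot 5: 10 chips, eligible: C, F

Derivation:
Contributions: A=46, B=63, C=154, D=149, E=134, F=154
Pot levels (distinct totals of non-folded players): 46, 63, 134, 149, 154
Layer 1-46: 46 each from A, B, C, D, E, F = 46*6 = 276 chips; eligible A, B, C, D, E, F
Layer 47-63: 17 each from B, C, D, E, F = 17*5 = 85 chips; eligible B, C, D, E, F
Layer 64-134: 71 each from C, D, E, F = 71*4 = 284 chips; eligible C, D, E, F
Layer 135-149: 15 each from C, D, F = 15*3 = 45 chips; eligible C, D, F
Layer 150-154: 5 each from C, F = 5*2 = 10 chips; eligible C, F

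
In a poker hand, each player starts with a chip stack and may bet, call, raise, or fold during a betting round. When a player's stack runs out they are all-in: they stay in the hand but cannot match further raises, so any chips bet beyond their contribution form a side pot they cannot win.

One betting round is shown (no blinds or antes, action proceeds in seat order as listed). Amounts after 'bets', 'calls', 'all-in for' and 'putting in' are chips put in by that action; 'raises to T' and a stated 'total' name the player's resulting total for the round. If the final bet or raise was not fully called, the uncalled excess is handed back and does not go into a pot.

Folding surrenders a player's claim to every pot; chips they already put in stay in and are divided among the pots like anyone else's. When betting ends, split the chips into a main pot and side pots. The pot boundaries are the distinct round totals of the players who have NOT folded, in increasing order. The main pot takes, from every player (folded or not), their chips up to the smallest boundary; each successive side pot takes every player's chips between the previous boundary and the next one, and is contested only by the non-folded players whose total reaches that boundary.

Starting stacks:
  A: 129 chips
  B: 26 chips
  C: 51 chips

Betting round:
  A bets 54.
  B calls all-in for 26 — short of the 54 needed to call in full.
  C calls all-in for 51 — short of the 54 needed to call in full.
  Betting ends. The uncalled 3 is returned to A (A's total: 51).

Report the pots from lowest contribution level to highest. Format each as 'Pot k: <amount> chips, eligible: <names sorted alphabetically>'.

Contributions (after 3 returned to A): A=51, B=26, C=51
Pot levels (distinct totals of non-folded players): 26, 51
Layer 1-26: 26 each from A, B, C = 26*3 = 78 chips; eligible A, B, C
Layer 27-51: 25 each from A, C = 25*2 = 50 chips; eligible A, C

Pot 1: 78 chips, eligible: A, B, C
Pot 2: 50 chips, eligible: A, C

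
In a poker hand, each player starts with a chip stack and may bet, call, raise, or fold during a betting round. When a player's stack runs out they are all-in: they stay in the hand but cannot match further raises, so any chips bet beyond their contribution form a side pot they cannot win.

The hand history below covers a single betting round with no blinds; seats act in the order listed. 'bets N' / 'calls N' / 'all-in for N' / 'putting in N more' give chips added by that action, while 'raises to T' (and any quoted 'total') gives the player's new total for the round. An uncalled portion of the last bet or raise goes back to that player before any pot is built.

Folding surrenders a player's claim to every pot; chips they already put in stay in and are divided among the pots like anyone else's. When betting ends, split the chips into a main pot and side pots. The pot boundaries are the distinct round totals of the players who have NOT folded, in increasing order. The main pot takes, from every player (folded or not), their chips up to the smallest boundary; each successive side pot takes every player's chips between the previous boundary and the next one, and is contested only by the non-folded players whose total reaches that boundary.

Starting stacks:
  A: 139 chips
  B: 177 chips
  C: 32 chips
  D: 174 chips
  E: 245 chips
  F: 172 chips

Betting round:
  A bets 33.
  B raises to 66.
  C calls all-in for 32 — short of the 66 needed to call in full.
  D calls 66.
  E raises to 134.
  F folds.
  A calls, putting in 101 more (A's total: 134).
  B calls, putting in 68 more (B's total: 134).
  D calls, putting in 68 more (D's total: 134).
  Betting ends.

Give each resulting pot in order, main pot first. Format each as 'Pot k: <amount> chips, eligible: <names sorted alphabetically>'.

Pot 1: 160 chips, eligible: A, B, C, D, E
Pot 2: 408 chips, eligible: A, B, D, E

Derivation:
Contributions: A=134, B=134, C=32, D=134, E=134
Folded: F
Pot levels (distinct totals of non-folded players): 32, 134
Layer 1-32: 32 each from A, B, C, D, E = 32*5 = 160 chips; eligible A, B, C, D, E
Layer 33-134: 102 each from A, B, D, E = 102*4 = 408 chips; eligible A, B, D, E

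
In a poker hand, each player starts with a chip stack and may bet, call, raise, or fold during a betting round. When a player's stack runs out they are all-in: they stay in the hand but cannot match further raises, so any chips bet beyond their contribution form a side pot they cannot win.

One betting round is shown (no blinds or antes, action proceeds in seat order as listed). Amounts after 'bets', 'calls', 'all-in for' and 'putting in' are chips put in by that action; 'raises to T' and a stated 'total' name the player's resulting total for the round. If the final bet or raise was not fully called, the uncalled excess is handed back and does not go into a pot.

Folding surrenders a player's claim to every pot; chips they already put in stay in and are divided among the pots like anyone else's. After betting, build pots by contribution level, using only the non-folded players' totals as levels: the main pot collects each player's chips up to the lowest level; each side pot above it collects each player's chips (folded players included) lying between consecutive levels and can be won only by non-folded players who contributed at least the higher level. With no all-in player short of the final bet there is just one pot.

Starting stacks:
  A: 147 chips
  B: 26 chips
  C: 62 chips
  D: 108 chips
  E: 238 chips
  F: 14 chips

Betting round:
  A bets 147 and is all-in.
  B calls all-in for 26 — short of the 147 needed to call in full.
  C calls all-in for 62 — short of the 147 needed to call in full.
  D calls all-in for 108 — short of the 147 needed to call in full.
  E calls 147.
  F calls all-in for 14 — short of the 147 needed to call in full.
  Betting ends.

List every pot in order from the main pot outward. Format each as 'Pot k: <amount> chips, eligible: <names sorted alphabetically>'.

Contributions: A=147, B=26, C=62, D=108, E=147, F=14
Pot levels (distinct totals of non-folded players): 14, 26, 62, 108, 147
Layer 1-14: 14 each from A, B, C, D, E, F = 14*6 = 84 chips; eligible A, B, C, D, E, F
Layer 15-26: 12 each from A, B, C, D, E = 12*5 = 60 chips; eligible A, B, C, D, E
Layer 27-62: 36 each from A, C, D, E = 36*4 = 144 chips; eligible A, C, D, E
Layer 63-108: 46 each from A, D, E = 46*3 = 138 chips; eligible A, D, E
Layer 109-147: 39 each from A, E = 39*2 = 78 chips; eligible A, E

Pot 1: 84 chips, eligible: A, B, C, D, E, F
Pot 2: 60 chips, eligible: A, B, C, D, E
Pot 3: 144 chips, eligible: A, C, D, E
Pot 4: 138 chips, eligible: A, D, E
Pot 5: 78 chips, eligible: A, E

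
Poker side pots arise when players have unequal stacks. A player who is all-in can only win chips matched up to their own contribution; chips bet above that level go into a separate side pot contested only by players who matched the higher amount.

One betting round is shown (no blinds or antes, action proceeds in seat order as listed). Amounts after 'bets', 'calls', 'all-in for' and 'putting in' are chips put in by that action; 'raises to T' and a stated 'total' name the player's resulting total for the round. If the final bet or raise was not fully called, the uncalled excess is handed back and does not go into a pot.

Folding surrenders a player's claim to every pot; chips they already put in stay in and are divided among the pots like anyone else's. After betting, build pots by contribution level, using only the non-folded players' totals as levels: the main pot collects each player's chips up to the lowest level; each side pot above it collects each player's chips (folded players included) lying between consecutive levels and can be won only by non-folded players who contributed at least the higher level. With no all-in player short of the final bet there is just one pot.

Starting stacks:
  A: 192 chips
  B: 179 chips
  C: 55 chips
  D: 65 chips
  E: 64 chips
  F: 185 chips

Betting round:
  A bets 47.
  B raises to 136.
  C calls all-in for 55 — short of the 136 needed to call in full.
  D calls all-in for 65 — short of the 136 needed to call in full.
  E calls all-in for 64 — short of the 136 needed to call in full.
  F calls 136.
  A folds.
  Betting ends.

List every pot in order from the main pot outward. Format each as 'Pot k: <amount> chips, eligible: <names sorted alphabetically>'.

Pot 1: 322 chips, eligible: B, C, D, E, F
Pot 2: 36 chips, eligible: B, D, E, F
Pot 3: 3 chips, eligible: B, D, F
Pot 4: 142 chips, eligible: B, F

Derivation:
Contributions: A=47, B=136, C=55, D=65, E=64, F=136
Folded: A
Pot levels (distinct totals of non-folded players): 55, 64, 65, 136
Layer 1-55: A 47 + B 55 + C 55 + D 55 + E 55 + F 55 = 322 chips; eligible B, C, D, E, F
Layer 56-64: 9 each from B, D, E, F = 9*4 = 36 chips; eligible B, D, E, F
Layer 65-65: 1 each from B, D, F = 1*3 = 3 chips; eligible B, D, F
Layer 66-136: 71 each from B, F = 71*2 = 142 chips; eligible B, F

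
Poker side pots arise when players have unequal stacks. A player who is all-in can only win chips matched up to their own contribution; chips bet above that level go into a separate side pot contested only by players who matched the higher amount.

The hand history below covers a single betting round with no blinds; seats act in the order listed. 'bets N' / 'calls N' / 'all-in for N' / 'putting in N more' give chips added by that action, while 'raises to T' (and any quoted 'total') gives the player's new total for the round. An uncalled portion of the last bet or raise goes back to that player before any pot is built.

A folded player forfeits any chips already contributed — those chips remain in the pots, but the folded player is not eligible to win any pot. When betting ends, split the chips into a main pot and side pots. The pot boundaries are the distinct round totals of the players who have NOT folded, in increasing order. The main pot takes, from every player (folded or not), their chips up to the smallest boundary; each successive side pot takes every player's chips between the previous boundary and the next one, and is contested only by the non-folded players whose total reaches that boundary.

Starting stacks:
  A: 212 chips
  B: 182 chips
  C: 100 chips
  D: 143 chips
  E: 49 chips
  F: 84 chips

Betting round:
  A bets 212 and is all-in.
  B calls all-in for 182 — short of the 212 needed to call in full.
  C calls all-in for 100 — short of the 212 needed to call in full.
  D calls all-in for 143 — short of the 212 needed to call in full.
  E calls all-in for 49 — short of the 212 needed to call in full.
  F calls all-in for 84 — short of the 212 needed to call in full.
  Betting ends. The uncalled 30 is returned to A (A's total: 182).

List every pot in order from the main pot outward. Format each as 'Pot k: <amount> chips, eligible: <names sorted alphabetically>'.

Pot 1: 294 chips, eligible: A, B, C, D, E, F
Pot 2: 175 chips, eligible: A, B, C, D, F
Pot 3: 64 chips, eligible: A, B, C, D
Pot 4: 129 chips, eligible: A, B, D
Pot 5: 78 chips, eligible: A, B

Derivation:
Contributions (after 30 returned to A): A=182, B=182, C=100, D=143, E=49, F=84
Pot levels (distinct totals of non-folded players): 49, 84, 100, 143, 182
Layer 1-49: 49 each from A, B, C, D, E, F = 49*6 = 294 chips; eligible A, B, C, D, E, F
Layer 50-84: 35 each from A, B, C, D, F = 35*5 = 175 chips; eligible A, B, C, D, F
Layer 85-100: 16 each from A, B, C, D = 16*4 = 64 chips; eligible A, B, C, D
Layer 101-143: 43 each from A, B, D = 43*3 = 129 chips; eligible A, B, D
Layer 144-182: 39 each from A, B = 39*2 = 78 chips; eligible A, B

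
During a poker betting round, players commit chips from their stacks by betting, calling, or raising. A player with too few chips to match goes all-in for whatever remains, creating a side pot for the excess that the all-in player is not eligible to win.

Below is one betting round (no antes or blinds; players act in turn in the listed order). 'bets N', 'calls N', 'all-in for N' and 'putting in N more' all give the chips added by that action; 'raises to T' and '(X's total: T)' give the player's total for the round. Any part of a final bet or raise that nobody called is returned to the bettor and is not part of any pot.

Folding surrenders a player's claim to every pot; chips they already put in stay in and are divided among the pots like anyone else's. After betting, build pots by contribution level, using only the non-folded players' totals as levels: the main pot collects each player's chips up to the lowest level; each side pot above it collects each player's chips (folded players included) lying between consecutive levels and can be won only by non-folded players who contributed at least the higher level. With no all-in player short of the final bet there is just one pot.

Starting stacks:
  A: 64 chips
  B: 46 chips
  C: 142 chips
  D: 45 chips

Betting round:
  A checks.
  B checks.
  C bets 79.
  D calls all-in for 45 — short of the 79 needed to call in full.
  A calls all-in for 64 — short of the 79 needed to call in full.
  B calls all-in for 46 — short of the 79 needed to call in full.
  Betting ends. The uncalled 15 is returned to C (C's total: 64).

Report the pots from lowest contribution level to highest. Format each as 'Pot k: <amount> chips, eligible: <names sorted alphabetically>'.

Contributions (after 15 returned to C): A=64, B=46, C=64, D=45
Pot levels (distinct totals of non-folded players): 45, 46, 64
Layer 1-45: 45 each from A, B, C, D = 45*4 = 180 chips; eligible A, B, C, D
Layer 46-46: 1 each from A, B, C = 1*3 = 3 chips; eligible A, B, C
Layer 47-64: 18 each from A, C = 18*2 = 36 chips; eligible A, C

Pot 1: 180 chips, eligible: A, B, C, D
Pot 2: 3 chips, eligible: A, B, C
Pot 3: 36 chips, eligible: A, C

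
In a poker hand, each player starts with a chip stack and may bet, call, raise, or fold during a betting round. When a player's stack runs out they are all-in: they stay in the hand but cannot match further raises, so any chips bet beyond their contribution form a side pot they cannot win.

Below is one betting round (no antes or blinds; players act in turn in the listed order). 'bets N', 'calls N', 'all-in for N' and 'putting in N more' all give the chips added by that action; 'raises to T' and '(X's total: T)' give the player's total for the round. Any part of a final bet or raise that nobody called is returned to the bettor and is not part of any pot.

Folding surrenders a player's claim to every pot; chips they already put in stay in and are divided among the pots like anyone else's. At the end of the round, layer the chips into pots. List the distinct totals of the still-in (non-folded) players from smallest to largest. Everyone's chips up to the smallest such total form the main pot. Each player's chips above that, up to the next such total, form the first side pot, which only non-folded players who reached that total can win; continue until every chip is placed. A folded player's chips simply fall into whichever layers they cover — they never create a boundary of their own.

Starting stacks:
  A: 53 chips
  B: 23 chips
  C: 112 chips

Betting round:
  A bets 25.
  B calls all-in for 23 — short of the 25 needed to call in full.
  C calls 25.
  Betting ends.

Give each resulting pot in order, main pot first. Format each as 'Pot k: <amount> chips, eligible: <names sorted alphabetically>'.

Contributions: A=25, B=23, C=25
Pot levels (distinct totals of non-folded players): 23, 25
Layer 1-23: 23 each from A, B, C = 23*3 = 69 chips; eligible A, B, C
Layer 24-25: 2 each from A, C = 2*2 = 4 chips; eligible A, C

Pot 1: 69 chips, eligible: A, B, C
Pot 2: 4 chips, eligible: A, C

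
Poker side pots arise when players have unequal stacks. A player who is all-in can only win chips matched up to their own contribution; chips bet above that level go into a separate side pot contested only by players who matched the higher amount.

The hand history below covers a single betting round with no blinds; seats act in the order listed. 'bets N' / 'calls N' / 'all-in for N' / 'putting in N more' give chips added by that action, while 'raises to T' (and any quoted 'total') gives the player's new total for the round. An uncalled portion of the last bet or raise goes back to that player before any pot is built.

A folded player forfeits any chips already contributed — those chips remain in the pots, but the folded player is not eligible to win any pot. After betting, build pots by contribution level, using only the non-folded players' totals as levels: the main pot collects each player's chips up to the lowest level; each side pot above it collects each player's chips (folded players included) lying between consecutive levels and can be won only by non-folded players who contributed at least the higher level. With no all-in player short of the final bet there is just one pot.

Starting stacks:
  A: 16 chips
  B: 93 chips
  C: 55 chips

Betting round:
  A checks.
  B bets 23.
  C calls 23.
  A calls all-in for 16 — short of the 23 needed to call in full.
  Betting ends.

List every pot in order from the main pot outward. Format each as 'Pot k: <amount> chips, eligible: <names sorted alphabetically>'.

Contributions: A=16, B=23, C=23
Pot levels (distinct totals of non-folded players): 16, 23
Layer 1-16: 16 each from A, B, C = 16*3 = 48 chips; eligible A, B, C
Layer 17-23: 7 each from B, C = 7*2 = 14 chips; eligible B, C

Pot 1: 48 chips, eligible: A, B, C
Pot 2: 14 chips, eligible: B, C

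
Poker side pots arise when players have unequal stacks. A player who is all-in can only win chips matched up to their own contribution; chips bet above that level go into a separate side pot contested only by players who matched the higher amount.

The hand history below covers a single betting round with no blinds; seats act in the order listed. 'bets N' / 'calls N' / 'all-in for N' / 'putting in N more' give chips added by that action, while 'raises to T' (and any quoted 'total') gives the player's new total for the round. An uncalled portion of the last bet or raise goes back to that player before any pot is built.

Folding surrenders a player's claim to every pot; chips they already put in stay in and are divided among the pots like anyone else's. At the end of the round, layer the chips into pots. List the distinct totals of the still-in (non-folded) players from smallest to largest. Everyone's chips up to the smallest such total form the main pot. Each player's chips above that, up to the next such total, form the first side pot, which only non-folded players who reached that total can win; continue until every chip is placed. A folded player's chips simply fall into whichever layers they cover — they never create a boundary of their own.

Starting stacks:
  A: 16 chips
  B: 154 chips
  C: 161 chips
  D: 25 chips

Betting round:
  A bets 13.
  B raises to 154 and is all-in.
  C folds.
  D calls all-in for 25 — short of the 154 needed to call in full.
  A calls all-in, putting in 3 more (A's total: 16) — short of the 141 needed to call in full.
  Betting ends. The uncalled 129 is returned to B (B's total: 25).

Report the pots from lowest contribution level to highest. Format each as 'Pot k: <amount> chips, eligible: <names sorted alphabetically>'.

Contributions (after 129 returned to B): A=16, B=25, D=25
Folded: C
Pot levels (distinct totals of non-folded players): 16, 25
Layer 1-16: 16 each from A, B, D = 16*3 = 48 chips; eligible A, B, D
Layer 17-25: 9 each from B, D = 9*2 = 18 chips; eligible B, D

Pot 1: 48 chips, eligible: A, B, D
Pot 2: 18 chips, eligible: B, D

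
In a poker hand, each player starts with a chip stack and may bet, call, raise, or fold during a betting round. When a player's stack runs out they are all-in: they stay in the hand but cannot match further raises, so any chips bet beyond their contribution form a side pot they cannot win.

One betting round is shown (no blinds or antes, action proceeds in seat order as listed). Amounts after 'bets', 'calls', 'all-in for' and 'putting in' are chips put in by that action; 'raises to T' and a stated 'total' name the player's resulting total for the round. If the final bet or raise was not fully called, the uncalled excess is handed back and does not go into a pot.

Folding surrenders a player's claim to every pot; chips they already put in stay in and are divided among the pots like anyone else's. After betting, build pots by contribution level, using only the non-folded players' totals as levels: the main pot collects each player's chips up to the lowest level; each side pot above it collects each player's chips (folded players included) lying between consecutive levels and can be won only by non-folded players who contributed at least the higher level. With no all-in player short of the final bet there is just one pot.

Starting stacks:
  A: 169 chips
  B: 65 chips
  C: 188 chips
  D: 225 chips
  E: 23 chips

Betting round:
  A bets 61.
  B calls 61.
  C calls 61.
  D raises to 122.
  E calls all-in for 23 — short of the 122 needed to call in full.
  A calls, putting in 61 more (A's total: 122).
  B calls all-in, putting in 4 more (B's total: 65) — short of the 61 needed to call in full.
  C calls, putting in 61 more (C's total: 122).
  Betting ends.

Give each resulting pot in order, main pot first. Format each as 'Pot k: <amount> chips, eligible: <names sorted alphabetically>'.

Pot 1: 115 chips, eligible: A, B, C, D, E
Pot 2: 168 chips, eligible: A, B, C, D
Pot 3: 171 chips, eligible: A, C, D

Derivation:
Contributions: A=122, B=65, C=122, D=122, E=23
Pot levels (distinct totals of non-folded players): 23, 65, 122
Layer 1-23: 23 each from A, B, C, D, E = 23*5 = 115 chips; eligible A, B, C, D, E
Layer 24-65: 42 each from A, B, C, D = 42*4 = 168 chips; eligible A, B, C, D
Layer 66-122: 57 each from A, C, D = 57*3 = 171 chips; eligible A, C, D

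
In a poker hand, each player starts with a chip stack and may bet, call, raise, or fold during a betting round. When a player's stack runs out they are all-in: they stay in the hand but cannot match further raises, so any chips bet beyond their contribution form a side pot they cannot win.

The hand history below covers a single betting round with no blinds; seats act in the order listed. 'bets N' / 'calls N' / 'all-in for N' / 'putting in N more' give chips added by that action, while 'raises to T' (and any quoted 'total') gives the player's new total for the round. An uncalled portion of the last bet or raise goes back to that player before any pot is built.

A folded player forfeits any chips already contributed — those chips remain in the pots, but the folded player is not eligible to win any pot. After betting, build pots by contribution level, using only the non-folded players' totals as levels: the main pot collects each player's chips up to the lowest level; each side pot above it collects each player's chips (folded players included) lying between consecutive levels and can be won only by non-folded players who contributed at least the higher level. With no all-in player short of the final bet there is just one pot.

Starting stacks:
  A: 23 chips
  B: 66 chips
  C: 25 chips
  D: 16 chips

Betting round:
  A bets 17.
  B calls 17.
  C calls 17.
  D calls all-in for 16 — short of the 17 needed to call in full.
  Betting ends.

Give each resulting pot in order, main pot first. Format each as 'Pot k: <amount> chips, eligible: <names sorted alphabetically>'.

Contributions: A=17, B=17, C=17, D=16
Pot levels (distinct totals of non-folded players): 16, 17
Layer 1-16: 16 each from A, B, C, D = 16*4 = 64 chips; eligible A, B, C, D
Layer 17-17: 1 each from A, B, C = 1*3 = 3 chips; eligible A, B, C

Pot 1: 64 chips, eligible: A, B, C, D
Pot 2: 3 chips, eligible: A, B, C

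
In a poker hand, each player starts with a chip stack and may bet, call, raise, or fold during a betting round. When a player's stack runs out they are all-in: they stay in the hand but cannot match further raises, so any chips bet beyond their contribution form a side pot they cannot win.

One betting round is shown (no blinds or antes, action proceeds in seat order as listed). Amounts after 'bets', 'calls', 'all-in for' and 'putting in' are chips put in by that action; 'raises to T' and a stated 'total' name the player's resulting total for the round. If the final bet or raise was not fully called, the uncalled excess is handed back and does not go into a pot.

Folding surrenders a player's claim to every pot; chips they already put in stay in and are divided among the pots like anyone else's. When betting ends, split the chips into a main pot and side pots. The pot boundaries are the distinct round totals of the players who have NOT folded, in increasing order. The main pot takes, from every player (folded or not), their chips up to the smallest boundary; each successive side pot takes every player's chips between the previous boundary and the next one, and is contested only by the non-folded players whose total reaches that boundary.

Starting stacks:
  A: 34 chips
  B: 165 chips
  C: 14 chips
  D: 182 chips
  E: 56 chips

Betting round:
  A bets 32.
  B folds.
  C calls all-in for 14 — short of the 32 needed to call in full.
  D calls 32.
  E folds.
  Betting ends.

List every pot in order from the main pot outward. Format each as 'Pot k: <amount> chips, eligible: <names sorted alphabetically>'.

Contributions: A=32, C=14, D=32
Folded: B, E
Pot levels (distinct totals of non-folded players): 14, 32
Layer 1-14: 14 each from A, C, D = 14*3 = 42 chips; eligible A, C, D
Layer 15-32: 18 each from A, D = 18*2 = 36 chips; eligible A, D

Pot 1: 42 chips, eligible: A, C, D
Pot 2: 36 chips, eligible: A, D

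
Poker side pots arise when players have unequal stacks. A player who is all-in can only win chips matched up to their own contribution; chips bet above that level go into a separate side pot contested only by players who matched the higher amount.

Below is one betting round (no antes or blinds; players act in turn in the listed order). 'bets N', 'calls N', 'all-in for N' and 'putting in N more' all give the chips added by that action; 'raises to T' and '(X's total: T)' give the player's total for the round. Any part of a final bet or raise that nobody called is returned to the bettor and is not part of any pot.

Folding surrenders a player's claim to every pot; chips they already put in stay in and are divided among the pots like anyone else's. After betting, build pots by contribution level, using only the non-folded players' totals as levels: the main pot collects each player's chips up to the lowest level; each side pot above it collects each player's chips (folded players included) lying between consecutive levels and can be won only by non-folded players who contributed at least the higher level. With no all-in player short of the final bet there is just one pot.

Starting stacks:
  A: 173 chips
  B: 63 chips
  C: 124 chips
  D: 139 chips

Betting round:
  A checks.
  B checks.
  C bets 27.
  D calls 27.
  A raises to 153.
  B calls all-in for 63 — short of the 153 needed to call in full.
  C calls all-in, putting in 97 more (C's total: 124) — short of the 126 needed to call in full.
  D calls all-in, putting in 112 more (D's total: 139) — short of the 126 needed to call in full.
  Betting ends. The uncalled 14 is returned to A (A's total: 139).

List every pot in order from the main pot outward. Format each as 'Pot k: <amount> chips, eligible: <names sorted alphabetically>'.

Contributions (after 14 returned to A): A=139, B=63, C=124, D=139
Pot levels (distinct totals of non-folded players): 63, 124, 139
Layer 1-63: 63 each from A, B, C, D = 63*4 = 252 chips; eligible A, B, C, D
Layer 64-124: 61 each from A, C, D = 61*3 = 183 chips; eligible A, C, D
Layer 125-139: 15 each from A, D = 15*2 = 30 chips; eligible A, D

Pot 1: 252 chips, eligible: A, B, C, D
Pot 2: 183 chips, eligible: A, C, D
Pot 3: 30 chips, eligible: A, D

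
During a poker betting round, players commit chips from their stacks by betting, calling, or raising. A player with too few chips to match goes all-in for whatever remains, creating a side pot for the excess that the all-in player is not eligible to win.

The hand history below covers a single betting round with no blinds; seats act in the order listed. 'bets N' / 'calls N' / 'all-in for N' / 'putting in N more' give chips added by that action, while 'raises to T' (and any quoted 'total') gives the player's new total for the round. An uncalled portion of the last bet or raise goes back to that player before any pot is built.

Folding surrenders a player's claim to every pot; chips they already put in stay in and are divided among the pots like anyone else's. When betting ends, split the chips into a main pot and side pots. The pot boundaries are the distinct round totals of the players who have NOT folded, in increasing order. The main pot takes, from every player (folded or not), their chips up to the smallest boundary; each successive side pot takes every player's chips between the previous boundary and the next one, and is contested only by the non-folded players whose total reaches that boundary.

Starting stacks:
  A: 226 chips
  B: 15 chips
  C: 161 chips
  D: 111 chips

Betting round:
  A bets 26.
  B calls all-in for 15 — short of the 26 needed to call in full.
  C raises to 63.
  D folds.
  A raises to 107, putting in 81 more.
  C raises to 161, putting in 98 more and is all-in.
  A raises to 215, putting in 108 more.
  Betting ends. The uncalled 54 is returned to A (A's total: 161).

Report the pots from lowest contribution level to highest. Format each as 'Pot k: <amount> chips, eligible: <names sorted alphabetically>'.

Contributions (after 54 returned to A): A=161, B=15, C=161
Folded: D
Pot levels (distinct totals of non-folded players): 15, 161
Layer 1-15: 15 each from A, B, C = 15*3 = 45 chips; eligible A, B, C
Layer 16-161: 146 each from A, C = 146*2 = 292 chips; eligible A, C

Pot 1: 45 chips, eligible: A, B, C
Pot 2: 292 chips, eligible: A, C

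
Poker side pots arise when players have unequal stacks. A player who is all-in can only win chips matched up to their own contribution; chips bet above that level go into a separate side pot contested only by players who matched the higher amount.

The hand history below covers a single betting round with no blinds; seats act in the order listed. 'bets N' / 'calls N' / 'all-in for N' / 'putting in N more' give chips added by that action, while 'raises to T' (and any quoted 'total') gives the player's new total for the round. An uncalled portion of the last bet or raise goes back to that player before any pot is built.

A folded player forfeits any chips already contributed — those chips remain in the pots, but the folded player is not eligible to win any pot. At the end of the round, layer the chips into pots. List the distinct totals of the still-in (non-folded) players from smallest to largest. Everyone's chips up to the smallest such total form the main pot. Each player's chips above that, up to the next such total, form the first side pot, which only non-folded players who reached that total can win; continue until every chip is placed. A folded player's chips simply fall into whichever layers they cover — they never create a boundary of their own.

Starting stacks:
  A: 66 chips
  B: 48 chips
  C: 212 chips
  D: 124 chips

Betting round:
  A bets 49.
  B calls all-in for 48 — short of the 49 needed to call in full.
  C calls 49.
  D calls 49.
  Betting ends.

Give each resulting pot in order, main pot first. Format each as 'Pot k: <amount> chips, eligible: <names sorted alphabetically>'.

Contributions: A=49, B=48, C=49, D=49
Pot levels (distinct totals of non-folded players): 48, 49
Layer 1-48: 48 each from A, B, C, D = 48*4 = 192 chips; eligible A, B, C, D
Layer 49-49: 1 each from A, C, D = 1*3 = 3 chips; eligible A, C, D

Pot 1: 192 chips, eligible: A, B, C, D
Pot 2: 3 chips, eligible: A, C, D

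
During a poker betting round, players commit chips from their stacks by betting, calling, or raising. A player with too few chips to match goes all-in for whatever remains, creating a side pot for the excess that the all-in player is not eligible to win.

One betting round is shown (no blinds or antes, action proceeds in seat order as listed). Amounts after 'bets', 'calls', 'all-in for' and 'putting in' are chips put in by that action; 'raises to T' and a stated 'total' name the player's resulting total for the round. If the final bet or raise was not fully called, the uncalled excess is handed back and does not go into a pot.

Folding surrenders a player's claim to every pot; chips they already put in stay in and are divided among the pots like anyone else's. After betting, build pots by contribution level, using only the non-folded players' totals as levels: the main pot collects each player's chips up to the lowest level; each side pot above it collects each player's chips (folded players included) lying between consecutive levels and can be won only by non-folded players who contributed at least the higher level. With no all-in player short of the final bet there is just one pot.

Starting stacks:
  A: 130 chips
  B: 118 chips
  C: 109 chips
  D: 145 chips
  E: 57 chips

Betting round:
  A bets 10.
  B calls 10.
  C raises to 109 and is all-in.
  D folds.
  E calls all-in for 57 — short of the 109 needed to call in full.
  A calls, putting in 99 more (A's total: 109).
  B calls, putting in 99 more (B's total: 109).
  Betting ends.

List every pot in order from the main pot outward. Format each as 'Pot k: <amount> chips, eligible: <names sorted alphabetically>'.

Pot 1: 228 chips, eligible: A, B, C, E
Pot 2: 156 chips, eligible: A, B, C

Derivation:
Contributions: A=109, B=109, C=109, E=57
Folded: D
Pot levels (distinct totals of non-folded players): 57, 109
Layer 1-57: 57 each from A, B, C, E = 57*4 = 228 chips; eligible A, B, C, E
Layer 58-109: 52 each from A, B, C = 52*3 = 156 chips; eligible A, B, C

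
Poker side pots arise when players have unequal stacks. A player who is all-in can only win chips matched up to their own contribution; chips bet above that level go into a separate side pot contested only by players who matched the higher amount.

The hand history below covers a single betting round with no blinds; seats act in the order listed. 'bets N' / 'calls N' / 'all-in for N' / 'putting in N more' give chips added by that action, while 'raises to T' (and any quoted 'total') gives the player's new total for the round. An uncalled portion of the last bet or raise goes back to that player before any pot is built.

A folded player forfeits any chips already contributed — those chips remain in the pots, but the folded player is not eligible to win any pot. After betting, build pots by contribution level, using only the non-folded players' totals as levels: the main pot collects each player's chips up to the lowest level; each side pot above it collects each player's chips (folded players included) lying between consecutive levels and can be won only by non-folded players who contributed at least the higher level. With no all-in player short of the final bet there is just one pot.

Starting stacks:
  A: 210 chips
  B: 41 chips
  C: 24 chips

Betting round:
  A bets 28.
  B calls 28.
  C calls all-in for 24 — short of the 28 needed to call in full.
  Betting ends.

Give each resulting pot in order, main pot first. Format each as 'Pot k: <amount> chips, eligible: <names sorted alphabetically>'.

Pot 1: 72 chips, eligible: A, B, C
Pot 2: 8 chips, eligible: A, B

Derivation:
Contributions: A=28, B=28, C=24
Pot levels (distinct totals of non-folded players): 24, 28
Layer 1-24: 24 each from A, B, C = 24*3 = 72 chips; eligible A, B, C
Layer 25-28: 4 each from A, B = 4*2 = 8 chips; eligible A, B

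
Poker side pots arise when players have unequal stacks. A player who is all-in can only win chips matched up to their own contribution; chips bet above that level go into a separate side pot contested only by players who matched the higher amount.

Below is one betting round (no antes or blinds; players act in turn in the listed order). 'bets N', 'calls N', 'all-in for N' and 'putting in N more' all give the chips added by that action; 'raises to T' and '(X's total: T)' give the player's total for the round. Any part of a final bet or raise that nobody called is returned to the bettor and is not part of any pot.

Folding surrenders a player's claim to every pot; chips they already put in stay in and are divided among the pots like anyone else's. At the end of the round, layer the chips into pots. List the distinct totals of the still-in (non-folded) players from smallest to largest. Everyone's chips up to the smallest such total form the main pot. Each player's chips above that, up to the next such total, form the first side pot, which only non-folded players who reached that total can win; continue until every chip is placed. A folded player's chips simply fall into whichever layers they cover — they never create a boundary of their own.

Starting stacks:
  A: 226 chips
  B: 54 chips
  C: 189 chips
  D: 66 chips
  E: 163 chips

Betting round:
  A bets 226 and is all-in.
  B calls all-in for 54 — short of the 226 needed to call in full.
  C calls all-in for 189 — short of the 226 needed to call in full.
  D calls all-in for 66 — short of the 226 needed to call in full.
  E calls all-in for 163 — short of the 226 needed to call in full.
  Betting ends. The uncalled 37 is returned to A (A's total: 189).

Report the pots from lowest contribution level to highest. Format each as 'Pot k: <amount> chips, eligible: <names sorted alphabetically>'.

Contributions (after 37 returned to A): A=189, B=54, C=189, D=66, E=163
Pot levels (distinct totals of non-folded players): 54, 66, 163, 189
Layer 1-54: 54 each from A, B, C, D, E = 54*5 = 270 chips; eligible A, B, C, D, E
Layer 55-66: 12 each from A, C, D, E = 12*4 = 48 chips; eligible A, C, D, E
Layer 67-163: 97 each from A, C, E = 97*3 = 291 chips; eligible A, C, E
Layer 164-189: 26 each from A, C = 26*2 = 52 chips; eligible A, C

Pot 1: 270 chips, eligible: A, B, C, D, E
Pot 2: 48 chips, eligible: A, C, D, E
Pot 3: 291 chips, eligible: A, C, E
Pot 4: 52 chips, eligible: A, C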